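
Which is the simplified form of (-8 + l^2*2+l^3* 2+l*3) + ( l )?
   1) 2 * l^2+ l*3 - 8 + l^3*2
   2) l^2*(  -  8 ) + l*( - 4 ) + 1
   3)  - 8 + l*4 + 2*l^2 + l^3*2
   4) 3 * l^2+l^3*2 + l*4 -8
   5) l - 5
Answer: 3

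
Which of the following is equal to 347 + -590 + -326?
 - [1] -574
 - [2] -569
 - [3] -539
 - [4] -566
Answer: 2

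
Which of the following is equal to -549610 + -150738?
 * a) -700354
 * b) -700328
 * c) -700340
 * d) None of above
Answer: d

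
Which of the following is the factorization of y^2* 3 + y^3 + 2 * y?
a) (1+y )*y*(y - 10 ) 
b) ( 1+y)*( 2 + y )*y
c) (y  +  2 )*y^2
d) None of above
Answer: b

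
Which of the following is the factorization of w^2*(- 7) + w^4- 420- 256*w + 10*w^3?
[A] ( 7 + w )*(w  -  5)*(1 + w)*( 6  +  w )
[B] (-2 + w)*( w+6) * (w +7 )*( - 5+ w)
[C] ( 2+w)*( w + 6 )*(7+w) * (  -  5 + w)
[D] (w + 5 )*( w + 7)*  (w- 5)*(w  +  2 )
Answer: C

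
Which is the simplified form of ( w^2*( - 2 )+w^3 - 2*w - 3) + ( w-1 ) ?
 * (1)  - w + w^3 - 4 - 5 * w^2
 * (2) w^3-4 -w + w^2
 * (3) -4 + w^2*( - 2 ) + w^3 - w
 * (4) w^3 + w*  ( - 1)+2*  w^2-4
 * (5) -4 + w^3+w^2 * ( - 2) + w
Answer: 3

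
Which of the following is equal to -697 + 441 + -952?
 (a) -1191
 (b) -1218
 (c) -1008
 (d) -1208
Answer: d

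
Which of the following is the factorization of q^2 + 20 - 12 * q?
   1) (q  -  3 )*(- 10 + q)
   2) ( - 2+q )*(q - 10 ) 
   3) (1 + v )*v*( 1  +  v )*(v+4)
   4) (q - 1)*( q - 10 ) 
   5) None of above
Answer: 2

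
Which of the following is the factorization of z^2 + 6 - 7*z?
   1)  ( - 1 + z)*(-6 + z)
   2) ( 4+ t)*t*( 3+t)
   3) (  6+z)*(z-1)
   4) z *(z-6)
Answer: 1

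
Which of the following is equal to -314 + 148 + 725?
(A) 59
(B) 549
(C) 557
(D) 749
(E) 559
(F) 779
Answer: E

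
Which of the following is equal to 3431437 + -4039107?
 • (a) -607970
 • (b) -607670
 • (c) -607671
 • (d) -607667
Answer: b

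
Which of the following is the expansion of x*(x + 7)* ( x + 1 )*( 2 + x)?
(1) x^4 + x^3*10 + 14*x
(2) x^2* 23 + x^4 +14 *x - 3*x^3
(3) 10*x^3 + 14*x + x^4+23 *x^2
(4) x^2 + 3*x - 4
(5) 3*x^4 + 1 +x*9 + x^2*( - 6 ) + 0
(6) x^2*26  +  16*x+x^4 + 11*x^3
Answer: 3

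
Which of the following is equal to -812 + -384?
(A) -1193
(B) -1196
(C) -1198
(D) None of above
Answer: B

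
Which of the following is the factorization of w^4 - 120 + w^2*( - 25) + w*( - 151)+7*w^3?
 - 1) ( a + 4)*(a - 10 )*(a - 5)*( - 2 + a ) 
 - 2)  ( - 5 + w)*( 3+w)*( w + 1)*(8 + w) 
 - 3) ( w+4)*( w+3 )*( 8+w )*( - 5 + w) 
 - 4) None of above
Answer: 2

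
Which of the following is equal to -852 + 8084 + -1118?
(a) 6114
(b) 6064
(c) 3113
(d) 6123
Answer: a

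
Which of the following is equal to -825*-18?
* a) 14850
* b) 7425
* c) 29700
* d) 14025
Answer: a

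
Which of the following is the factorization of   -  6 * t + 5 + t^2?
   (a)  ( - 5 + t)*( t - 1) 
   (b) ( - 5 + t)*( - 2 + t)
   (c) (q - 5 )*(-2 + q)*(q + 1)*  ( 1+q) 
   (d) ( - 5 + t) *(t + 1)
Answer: a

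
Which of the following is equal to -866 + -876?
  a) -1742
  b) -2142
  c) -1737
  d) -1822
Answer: a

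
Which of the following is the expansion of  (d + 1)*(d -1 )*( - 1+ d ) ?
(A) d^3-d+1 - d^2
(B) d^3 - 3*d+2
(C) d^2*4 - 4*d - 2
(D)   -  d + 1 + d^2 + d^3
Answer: A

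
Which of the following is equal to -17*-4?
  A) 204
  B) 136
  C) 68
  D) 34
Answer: C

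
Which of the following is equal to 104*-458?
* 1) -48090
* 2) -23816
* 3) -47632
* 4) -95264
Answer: 3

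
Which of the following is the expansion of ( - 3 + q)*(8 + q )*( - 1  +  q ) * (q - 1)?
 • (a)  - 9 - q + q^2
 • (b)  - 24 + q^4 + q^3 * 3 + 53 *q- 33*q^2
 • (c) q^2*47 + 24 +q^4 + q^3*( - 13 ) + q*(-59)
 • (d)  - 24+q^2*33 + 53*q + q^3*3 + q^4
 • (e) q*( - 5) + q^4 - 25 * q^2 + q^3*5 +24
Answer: b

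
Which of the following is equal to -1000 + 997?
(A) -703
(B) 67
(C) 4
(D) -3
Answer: D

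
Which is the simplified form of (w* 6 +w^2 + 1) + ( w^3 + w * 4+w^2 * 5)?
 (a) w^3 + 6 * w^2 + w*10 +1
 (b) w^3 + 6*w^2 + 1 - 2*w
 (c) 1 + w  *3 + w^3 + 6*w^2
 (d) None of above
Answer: a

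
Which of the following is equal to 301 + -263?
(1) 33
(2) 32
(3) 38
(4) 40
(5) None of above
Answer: 3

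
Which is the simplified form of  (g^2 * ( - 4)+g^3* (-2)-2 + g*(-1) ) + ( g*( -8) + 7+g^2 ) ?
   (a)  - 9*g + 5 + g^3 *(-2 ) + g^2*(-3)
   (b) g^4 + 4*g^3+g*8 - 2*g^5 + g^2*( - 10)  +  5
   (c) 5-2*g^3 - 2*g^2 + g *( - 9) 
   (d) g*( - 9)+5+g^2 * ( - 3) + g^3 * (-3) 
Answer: a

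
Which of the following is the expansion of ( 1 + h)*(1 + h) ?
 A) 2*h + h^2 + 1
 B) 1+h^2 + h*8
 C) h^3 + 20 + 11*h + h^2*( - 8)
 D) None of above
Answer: A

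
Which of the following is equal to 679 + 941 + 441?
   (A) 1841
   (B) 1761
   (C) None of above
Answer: C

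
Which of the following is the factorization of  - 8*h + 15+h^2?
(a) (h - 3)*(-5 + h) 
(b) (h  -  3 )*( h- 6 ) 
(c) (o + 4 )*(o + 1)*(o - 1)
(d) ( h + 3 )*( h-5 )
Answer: a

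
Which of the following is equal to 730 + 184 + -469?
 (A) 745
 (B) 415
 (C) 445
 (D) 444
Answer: C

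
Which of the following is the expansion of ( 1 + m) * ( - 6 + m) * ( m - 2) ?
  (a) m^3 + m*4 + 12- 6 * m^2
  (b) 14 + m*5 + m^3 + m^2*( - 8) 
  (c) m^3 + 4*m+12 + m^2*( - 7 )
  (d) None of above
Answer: c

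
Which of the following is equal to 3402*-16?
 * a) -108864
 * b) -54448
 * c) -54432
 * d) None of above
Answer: c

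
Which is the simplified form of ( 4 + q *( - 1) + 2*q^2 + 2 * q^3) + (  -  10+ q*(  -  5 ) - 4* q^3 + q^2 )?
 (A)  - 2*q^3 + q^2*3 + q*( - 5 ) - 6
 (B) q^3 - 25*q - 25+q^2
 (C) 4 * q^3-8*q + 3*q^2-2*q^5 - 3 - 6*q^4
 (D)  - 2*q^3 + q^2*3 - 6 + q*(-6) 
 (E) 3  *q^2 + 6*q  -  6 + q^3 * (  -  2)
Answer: D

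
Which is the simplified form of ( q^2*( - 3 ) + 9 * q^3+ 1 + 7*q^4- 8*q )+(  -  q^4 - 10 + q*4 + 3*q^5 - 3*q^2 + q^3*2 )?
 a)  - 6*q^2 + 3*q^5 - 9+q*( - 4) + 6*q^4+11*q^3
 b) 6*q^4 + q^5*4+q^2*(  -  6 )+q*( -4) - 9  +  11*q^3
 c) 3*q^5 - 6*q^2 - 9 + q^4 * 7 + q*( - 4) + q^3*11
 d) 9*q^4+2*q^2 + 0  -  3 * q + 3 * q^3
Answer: a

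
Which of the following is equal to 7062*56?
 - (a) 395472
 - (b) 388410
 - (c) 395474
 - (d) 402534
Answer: a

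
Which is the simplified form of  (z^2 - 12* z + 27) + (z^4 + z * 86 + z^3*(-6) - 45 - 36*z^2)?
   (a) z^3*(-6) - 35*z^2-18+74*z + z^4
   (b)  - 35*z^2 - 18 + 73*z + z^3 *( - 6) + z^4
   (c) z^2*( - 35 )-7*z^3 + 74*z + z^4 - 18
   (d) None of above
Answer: a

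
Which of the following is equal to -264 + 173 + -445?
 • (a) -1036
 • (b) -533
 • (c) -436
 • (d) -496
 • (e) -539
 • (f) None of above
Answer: f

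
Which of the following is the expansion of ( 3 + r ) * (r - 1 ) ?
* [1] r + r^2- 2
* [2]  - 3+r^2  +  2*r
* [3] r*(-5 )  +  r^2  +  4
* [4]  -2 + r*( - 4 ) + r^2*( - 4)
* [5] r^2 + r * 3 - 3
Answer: 2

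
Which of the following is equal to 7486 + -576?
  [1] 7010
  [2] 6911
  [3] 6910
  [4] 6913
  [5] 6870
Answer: 3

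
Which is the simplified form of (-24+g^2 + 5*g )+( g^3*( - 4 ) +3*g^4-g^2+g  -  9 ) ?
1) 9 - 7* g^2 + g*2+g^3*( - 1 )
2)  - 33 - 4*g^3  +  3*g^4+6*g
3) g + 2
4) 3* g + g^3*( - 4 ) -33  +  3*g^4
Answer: 2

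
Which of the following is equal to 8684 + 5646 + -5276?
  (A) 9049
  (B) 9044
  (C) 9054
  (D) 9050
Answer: C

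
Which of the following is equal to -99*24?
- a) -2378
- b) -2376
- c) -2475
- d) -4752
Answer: b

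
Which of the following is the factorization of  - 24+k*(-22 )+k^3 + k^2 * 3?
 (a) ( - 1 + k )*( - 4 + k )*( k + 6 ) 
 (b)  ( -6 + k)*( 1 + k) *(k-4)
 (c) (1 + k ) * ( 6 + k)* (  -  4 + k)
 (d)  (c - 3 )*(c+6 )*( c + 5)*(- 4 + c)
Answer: c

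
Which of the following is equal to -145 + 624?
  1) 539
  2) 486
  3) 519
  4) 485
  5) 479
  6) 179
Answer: 5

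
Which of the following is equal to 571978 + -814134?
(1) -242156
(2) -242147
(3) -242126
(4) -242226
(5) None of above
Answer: 1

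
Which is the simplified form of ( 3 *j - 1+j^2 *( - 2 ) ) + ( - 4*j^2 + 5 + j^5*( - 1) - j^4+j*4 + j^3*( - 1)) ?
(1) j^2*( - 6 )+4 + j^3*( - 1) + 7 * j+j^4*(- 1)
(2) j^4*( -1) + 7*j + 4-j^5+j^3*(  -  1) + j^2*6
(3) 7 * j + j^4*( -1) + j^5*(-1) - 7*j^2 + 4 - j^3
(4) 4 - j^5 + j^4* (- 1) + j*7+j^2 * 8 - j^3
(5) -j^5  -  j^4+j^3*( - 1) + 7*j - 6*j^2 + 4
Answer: 5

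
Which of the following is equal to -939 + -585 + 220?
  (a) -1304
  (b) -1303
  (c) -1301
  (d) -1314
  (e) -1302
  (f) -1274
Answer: a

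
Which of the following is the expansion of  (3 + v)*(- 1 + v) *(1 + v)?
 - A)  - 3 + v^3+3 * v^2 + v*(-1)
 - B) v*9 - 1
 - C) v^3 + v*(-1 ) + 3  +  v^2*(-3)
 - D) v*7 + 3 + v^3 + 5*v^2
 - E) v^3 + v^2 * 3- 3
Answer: A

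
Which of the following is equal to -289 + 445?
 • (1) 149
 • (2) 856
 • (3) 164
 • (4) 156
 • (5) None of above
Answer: 4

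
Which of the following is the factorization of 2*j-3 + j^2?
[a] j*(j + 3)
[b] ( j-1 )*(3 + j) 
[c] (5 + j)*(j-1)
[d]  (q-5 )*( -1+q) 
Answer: b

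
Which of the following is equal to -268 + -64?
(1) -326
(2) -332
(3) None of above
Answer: 2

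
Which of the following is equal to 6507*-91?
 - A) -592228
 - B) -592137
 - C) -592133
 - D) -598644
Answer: B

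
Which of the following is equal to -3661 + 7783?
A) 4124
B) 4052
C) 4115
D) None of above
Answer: D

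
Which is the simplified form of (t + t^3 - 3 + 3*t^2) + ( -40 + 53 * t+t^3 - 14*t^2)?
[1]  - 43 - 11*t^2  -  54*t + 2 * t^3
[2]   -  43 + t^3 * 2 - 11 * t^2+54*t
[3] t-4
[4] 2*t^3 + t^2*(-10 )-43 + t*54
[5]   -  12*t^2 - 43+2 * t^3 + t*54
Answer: 2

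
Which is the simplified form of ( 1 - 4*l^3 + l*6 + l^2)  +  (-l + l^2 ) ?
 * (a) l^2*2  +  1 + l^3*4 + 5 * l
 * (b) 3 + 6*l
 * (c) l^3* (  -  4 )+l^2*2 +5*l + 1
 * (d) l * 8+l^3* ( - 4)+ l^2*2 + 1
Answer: c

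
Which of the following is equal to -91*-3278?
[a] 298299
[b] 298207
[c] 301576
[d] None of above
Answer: d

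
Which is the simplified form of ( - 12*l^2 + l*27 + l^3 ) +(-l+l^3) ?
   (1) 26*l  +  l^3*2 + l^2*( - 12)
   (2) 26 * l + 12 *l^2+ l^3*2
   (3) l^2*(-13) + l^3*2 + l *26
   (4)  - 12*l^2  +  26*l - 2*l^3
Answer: 1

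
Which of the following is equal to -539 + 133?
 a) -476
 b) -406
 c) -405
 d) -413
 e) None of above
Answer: b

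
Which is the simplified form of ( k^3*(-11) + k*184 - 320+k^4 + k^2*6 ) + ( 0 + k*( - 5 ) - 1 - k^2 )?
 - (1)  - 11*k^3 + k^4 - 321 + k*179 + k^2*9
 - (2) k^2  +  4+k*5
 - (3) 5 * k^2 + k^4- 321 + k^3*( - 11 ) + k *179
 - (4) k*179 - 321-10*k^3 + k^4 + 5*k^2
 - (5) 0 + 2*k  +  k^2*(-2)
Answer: 3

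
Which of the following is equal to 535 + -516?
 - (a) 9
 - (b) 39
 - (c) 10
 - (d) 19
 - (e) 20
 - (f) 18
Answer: d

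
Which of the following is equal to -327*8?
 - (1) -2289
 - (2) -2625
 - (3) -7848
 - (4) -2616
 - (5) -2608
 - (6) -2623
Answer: 4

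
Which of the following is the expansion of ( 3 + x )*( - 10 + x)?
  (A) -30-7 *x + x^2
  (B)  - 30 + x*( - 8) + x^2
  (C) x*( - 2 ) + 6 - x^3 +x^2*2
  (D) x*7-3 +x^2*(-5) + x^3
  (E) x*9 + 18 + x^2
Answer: A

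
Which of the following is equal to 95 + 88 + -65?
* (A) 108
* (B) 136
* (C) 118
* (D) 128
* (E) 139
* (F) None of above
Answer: C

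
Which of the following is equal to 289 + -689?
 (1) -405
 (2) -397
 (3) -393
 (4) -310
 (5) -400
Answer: 5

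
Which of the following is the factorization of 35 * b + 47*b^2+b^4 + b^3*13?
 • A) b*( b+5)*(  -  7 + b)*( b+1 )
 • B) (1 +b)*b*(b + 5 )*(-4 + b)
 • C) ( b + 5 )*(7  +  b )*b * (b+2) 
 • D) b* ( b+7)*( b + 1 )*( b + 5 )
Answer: D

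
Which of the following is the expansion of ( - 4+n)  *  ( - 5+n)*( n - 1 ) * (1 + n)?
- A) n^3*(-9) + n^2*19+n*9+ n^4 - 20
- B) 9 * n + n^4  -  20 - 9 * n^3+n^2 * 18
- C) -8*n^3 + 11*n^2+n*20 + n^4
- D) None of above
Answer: A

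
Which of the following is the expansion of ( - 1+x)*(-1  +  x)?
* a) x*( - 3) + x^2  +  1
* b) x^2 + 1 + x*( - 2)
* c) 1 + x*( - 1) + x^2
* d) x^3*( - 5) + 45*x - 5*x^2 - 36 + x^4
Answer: b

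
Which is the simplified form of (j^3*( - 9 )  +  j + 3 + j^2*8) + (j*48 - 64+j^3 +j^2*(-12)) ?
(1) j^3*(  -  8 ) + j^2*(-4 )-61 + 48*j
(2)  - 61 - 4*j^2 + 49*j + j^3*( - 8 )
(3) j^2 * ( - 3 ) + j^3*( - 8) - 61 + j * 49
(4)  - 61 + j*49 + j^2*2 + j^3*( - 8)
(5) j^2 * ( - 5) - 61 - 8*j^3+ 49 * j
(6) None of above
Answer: 2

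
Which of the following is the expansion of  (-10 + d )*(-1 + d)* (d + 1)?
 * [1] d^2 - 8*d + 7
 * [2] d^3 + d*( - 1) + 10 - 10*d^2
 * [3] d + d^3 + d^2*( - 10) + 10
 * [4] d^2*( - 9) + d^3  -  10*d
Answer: 2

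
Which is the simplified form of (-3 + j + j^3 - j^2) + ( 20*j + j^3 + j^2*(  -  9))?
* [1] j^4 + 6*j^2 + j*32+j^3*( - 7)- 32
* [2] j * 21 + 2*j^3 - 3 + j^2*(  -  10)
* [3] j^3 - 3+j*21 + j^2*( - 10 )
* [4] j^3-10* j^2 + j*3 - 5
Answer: 2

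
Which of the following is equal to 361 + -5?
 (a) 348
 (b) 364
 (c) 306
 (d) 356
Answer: d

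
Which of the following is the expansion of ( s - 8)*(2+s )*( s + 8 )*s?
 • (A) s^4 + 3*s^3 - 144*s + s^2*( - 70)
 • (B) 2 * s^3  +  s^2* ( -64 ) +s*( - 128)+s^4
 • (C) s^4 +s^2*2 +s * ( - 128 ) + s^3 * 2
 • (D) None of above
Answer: B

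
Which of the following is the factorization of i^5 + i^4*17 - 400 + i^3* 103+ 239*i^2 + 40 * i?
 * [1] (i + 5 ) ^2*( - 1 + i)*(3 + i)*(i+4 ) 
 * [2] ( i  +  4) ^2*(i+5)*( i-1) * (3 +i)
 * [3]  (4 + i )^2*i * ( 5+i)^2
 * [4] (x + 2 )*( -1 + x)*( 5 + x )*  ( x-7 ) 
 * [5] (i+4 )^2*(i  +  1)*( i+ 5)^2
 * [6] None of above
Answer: 6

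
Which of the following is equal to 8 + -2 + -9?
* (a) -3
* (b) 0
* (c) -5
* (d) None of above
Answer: a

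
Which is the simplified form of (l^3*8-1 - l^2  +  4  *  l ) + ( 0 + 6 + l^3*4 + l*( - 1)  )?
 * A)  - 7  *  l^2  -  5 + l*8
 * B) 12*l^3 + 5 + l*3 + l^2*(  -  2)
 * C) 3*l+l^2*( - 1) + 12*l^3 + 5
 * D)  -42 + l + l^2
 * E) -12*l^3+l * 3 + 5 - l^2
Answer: C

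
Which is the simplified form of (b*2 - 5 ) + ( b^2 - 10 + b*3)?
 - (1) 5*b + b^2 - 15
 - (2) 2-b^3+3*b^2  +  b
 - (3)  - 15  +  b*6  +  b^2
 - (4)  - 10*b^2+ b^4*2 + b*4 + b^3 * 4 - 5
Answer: 1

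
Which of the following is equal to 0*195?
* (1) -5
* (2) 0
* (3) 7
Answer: 2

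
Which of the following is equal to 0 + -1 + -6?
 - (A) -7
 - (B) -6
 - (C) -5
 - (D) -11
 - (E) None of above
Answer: A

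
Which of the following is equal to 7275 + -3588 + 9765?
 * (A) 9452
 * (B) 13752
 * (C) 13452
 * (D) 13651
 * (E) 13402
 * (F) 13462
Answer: C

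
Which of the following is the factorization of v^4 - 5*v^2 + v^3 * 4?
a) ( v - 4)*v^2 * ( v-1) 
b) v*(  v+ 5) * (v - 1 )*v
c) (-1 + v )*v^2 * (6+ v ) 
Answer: b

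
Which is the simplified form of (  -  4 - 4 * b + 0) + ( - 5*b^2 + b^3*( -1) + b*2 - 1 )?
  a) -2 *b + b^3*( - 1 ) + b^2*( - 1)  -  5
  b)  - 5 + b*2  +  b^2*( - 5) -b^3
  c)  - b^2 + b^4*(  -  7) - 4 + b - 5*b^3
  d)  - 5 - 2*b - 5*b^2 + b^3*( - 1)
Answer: d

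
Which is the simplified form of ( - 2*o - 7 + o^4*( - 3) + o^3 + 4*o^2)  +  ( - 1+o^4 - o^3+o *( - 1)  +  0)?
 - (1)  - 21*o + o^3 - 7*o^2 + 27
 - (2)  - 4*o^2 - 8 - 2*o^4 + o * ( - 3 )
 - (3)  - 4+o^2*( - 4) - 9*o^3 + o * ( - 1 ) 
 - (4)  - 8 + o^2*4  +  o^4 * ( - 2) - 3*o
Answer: 4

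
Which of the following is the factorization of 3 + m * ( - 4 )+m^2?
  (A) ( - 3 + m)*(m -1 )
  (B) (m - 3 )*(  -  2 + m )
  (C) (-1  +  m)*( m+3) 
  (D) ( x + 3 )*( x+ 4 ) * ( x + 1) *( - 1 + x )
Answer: A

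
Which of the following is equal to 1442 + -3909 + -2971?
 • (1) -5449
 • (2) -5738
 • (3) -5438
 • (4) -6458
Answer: 3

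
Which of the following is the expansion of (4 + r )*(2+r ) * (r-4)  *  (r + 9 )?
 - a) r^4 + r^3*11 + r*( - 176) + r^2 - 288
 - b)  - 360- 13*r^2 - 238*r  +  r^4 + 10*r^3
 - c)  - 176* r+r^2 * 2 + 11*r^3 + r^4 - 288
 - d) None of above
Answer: c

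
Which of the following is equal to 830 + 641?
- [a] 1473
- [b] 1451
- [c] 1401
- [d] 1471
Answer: d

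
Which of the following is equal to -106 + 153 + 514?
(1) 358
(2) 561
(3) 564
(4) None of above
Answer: 2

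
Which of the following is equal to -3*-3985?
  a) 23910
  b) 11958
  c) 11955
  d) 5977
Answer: c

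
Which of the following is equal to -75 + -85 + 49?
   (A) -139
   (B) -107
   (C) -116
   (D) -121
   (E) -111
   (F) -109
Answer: E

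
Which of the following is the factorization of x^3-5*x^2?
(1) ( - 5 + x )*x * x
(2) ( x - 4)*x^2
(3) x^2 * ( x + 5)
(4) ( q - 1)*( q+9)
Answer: 1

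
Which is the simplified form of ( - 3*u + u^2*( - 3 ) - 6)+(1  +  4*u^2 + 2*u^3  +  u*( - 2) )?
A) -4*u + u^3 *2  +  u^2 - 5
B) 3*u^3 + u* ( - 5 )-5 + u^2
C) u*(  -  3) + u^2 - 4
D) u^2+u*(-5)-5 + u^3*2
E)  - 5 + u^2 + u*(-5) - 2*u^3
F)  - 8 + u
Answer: D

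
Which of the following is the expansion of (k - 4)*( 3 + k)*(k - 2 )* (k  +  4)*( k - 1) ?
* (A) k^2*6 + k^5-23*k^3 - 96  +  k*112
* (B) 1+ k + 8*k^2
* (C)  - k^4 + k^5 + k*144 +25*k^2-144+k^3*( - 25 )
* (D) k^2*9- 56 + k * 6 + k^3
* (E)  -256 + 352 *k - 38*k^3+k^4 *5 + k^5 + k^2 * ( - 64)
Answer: A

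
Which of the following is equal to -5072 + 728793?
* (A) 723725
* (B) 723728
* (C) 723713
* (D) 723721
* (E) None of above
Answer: D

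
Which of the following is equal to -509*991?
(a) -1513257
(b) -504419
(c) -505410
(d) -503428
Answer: b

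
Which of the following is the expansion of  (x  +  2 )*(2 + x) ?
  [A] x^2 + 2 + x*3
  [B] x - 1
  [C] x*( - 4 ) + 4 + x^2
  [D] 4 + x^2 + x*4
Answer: D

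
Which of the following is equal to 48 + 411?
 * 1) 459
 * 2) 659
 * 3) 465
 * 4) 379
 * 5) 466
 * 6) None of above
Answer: 1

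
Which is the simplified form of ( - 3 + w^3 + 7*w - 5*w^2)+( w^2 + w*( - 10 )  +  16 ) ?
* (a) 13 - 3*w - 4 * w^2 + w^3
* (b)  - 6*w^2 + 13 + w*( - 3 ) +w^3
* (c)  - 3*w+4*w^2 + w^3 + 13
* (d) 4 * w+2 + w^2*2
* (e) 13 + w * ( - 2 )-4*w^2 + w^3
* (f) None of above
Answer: a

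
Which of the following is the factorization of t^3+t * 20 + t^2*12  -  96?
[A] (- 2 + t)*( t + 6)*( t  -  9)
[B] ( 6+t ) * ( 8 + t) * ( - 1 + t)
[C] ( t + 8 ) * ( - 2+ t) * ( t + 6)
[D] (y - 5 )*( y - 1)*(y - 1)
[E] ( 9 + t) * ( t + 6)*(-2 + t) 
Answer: C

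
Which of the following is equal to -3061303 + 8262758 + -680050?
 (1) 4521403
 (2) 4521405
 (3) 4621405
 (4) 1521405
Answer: 2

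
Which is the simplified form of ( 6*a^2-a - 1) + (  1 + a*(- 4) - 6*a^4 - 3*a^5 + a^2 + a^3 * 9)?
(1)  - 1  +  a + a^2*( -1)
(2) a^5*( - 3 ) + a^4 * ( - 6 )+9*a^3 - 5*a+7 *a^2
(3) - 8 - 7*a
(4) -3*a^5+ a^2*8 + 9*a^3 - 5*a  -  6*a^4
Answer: 2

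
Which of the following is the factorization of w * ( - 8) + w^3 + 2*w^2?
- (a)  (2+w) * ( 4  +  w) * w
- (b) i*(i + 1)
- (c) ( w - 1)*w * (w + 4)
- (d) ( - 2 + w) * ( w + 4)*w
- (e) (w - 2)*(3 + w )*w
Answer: d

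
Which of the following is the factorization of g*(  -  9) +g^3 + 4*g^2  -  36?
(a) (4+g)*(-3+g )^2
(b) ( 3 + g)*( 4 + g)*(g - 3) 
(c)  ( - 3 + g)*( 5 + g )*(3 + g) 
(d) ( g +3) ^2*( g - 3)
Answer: b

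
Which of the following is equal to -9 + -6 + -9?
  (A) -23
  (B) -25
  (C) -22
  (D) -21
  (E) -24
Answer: E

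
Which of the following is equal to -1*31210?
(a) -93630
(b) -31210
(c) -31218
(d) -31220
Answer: b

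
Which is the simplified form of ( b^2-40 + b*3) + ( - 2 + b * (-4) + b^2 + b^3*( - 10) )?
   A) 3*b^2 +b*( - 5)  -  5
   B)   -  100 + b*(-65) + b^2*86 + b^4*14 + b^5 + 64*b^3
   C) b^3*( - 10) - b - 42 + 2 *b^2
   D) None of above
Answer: C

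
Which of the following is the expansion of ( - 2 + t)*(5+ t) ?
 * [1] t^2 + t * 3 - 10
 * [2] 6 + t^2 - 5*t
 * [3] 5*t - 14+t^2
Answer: 1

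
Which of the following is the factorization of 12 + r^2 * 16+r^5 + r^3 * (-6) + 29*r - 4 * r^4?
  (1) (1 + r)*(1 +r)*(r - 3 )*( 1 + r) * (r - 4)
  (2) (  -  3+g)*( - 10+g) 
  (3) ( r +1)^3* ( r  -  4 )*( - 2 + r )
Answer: 1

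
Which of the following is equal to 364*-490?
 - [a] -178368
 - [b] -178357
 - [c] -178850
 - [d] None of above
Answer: d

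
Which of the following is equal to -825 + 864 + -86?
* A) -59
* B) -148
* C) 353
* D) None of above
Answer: D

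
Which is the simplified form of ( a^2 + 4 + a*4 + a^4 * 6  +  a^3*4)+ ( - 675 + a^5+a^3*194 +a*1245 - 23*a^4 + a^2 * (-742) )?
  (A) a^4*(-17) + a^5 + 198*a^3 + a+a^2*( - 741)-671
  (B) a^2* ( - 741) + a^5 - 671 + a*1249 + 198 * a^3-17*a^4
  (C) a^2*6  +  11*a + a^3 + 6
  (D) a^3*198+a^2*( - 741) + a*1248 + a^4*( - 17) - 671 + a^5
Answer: B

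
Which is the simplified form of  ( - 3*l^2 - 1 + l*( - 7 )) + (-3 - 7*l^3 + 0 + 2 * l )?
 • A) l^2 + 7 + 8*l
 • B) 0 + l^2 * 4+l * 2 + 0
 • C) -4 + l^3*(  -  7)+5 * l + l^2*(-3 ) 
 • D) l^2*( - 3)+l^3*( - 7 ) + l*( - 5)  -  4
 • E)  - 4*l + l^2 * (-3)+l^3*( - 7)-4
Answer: D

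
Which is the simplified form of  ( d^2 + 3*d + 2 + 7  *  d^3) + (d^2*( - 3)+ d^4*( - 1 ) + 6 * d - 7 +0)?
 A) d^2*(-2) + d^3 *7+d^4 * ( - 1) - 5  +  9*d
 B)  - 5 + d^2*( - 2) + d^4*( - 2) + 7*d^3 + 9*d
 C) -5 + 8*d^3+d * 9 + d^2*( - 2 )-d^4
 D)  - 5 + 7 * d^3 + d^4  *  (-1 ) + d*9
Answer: A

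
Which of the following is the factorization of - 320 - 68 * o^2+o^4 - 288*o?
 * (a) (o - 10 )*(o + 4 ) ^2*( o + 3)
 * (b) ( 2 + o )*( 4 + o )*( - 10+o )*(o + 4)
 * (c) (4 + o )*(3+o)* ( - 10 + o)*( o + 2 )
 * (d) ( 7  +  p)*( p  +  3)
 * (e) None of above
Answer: b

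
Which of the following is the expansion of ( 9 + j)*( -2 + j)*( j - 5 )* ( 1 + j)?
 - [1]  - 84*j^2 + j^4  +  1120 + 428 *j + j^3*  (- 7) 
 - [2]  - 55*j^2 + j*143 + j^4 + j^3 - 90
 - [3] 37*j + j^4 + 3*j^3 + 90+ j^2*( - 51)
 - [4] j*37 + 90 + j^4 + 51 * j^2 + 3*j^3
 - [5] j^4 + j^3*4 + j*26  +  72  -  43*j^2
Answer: 3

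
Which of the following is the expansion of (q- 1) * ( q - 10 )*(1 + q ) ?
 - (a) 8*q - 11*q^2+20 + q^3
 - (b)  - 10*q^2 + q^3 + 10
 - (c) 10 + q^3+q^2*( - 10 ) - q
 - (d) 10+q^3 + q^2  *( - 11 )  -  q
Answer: c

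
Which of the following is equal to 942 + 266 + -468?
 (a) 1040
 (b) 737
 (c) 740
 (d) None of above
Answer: c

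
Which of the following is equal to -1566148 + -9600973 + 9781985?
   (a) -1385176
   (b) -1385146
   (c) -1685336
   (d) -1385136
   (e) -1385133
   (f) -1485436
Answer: d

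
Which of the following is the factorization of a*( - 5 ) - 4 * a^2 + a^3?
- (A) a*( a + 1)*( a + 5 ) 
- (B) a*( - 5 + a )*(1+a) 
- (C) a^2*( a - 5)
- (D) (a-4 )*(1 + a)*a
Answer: B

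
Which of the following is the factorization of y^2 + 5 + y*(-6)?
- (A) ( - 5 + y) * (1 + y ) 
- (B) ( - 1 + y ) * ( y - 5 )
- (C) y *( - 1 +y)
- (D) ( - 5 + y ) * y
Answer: B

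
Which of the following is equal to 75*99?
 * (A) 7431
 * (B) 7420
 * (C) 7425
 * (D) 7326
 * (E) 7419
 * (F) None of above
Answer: C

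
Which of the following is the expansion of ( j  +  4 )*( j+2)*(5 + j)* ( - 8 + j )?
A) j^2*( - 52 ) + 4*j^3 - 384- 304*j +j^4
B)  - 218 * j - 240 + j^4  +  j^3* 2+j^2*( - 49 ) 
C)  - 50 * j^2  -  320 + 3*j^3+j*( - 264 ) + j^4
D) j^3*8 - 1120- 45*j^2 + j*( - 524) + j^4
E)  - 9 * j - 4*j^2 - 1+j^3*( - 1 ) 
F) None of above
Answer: C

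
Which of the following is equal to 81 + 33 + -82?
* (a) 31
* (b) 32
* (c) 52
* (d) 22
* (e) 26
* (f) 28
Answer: b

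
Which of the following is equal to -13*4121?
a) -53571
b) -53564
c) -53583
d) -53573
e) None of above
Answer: d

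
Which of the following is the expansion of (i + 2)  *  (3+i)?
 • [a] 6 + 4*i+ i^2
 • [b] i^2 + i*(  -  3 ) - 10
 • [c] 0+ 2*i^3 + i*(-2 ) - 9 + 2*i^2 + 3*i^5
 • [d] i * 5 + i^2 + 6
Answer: d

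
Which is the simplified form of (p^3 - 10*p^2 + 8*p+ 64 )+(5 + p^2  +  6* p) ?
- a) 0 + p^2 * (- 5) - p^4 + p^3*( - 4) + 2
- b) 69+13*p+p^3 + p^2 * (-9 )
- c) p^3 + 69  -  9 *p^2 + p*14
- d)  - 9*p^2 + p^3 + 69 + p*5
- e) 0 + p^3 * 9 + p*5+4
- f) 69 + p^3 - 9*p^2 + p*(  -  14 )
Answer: c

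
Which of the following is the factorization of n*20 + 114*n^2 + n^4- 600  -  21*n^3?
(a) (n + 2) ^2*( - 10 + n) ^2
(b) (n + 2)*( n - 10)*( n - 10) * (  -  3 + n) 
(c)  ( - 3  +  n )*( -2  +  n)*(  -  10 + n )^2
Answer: b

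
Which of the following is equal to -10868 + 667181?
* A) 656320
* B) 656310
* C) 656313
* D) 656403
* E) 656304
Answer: C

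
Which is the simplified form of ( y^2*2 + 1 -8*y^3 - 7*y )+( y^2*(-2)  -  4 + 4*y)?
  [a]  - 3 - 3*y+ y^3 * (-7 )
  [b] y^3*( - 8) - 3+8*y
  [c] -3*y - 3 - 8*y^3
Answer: c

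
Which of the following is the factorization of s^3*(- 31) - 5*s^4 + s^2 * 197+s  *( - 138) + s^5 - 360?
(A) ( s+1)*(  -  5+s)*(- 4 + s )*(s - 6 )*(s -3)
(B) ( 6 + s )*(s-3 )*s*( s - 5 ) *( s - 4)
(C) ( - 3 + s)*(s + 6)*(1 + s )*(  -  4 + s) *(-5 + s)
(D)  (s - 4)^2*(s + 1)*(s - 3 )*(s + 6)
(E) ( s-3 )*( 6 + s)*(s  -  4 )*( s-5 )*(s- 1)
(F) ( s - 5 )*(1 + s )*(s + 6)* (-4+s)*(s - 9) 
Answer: C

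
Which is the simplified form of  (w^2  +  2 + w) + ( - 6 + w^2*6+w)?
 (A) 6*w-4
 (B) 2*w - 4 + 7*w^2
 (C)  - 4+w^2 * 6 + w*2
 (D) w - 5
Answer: B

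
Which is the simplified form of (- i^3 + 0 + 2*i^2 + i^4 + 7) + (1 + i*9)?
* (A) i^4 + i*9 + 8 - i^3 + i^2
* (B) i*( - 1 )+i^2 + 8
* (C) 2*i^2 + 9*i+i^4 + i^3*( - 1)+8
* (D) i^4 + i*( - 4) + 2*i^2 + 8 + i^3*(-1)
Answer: C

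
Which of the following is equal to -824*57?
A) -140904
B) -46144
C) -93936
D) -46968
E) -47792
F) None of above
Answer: D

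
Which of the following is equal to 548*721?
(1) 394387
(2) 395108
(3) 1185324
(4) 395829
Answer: 2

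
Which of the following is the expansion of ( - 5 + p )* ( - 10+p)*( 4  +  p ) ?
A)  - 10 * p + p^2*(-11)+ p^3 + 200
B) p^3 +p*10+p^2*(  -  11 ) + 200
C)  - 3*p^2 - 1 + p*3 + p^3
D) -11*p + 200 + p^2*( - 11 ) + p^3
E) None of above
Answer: A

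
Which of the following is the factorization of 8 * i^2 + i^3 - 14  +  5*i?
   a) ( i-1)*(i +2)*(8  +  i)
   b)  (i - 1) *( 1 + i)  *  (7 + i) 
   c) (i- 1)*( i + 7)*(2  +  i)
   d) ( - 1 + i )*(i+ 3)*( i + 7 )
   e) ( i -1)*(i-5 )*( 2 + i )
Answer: c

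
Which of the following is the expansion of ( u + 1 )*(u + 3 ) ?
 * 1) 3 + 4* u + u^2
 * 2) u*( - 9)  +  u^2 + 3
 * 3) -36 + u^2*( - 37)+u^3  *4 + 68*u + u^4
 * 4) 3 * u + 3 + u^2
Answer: 1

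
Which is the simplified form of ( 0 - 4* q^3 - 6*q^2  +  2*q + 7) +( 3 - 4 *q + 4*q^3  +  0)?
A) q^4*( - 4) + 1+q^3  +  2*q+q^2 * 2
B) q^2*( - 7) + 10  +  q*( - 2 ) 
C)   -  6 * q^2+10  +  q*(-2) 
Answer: C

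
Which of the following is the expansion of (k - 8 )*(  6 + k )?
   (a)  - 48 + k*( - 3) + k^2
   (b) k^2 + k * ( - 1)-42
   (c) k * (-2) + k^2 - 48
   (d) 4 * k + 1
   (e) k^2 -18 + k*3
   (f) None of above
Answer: c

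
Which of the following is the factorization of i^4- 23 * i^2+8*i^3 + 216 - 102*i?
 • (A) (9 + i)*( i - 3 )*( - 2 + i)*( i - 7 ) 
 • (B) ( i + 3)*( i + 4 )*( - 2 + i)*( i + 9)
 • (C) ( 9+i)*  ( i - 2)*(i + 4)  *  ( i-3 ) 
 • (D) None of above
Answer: C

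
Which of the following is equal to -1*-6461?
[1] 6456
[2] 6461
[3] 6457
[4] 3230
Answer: 2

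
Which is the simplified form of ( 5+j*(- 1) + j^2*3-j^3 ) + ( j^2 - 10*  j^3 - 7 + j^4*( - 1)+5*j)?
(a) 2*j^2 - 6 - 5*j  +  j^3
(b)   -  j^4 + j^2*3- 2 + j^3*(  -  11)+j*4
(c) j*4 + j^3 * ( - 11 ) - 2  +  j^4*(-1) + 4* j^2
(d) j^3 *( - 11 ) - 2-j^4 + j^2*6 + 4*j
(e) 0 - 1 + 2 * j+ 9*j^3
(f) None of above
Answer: c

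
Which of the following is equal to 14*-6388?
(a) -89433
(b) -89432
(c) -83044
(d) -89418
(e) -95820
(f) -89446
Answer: b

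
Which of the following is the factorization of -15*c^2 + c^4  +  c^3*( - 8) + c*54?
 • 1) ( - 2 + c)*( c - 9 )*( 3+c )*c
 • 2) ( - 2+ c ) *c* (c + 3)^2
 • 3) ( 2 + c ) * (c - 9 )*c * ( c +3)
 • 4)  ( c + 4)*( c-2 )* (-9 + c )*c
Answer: 1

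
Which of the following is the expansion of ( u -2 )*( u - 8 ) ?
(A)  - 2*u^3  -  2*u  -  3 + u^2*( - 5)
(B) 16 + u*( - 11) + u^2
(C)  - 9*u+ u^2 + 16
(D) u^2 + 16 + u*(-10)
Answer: D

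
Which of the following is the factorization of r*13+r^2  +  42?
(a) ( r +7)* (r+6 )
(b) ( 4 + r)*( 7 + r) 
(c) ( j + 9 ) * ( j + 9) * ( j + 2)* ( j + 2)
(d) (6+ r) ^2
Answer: a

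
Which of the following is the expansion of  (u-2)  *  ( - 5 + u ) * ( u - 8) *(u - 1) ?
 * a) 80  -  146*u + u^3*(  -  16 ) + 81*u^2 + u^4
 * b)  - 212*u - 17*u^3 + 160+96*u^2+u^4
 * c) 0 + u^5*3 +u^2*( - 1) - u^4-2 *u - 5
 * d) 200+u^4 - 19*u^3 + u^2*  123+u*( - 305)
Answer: a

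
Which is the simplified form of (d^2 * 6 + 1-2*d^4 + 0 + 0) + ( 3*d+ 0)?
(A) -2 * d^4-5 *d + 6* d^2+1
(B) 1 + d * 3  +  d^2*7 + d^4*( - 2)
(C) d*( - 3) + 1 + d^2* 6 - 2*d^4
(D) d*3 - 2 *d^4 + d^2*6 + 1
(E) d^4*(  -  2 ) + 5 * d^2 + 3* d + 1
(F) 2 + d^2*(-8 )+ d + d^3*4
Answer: D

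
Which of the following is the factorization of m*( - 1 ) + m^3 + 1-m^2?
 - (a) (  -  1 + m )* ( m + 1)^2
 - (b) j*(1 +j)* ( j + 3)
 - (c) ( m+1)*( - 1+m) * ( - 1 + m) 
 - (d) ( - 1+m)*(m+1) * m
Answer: c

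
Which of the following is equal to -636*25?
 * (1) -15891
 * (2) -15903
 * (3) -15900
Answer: 3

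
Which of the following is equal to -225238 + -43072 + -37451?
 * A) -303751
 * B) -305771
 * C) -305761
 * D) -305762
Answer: C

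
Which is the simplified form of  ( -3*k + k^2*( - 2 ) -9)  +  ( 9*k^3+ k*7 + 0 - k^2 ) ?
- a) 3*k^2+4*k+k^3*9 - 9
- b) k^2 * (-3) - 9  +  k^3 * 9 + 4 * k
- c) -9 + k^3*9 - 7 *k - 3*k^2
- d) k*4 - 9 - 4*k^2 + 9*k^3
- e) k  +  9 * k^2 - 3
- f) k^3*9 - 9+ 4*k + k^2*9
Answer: b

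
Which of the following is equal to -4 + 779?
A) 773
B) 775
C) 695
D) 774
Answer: B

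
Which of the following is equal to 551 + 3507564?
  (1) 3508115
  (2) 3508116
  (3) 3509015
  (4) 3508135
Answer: 1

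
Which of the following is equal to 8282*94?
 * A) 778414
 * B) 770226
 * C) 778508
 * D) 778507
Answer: C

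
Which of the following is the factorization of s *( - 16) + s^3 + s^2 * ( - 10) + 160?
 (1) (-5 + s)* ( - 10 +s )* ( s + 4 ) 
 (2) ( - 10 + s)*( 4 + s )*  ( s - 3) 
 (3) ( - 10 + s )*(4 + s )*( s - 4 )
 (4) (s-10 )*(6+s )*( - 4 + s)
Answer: 3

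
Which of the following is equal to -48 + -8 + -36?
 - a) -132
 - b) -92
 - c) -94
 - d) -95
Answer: b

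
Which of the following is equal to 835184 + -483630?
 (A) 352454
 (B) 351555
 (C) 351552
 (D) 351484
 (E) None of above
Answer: E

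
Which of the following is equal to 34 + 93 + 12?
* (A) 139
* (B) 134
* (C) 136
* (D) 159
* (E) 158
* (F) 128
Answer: A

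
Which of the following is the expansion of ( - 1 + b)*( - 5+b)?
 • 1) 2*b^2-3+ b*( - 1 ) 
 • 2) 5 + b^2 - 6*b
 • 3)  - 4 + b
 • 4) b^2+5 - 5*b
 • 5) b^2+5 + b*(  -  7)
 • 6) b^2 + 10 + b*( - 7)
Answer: 2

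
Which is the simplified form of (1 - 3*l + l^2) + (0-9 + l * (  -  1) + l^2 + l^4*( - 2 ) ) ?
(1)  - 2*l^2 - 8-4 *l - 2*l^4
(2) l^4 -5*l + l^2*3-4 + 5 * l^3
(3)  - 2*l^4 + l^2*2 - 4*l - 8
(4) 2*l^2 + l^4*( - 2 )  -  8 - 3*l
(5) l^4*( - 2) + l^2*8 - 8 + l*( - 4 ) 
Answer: 3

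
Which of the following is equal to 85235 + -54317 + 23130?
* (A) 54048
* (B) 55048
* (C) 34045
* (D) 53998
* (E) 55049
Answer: A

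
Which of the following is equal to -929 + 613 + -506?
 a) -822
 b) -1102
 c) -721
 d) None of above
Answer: a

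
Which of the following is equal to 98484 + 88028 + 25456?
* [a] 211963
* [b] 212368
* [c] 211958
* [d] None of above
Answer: d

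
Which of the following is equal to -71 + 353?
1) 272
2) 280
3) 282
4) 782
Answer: 3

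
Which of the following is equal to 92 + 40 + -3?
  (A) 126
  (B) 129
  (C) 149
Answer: B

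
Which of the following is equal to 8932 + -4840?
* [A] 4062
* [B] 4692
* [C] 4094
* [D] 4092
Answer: D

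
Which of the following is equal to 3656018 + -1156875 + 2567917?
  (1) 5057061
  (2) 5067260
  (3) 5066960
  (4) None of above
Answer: 4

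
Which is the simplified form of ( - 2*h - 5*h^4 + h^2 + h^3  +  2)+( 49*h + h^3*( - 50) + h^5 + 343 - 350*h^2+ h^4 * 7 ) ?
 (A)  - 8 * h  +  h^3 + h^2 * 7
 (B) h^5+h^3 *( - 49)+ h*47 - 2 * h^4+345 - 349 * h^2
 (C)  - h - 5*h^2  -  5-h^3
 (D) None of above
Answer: D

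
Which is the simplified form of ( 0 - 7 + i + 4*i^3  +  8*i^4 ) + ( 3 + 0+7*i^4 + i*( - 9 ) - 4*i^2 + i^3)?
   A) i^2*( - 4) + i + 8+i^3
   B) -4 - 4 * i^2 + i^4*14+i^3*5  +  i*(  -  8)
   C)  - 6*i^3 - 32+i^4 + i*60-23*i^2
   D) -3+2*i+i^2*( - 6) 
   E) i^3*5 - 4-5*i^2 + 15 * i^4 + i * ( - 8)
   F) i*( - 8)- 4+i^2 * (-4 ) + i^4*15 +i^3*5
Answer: F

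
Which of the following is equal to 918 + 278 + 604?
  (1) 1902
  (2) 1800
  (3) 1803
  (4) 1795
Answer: 2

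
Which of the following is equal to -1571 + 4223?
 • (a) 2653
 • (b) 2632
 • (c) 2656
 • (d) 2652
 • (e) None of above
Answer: d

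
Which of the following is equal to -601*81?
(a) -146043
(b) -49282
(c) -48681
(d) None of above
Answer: c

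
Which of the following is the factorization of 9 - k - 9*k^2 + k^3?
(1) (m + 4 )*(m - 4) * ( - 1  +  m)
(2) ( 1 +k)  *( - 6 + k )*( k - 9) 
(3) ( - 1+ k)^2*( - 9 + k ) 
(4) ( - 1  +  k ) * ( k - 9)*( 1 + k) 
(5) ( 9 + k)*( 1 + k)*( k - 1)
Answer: 4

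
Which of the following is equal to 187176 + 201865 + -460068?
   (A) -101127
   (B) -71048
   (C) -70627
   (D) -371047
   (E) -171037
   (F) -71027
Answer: F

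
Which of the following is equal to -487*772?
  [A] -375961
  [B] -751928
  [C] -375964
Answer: C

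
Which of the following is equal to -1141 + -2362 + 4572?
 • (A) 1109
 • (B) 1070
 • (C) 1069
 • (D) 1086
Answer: C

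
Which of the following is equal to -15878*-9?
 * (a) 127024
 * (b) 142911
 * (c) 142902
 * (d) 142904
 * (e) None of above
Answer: c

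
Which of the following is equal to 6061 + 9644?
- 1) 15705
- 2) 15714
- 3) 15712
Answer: 1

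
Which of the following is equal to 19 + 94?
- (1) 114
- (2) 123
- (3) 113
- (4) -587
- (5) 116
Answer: 3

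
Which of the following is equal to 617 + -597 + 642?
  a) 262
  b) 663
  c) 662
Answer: c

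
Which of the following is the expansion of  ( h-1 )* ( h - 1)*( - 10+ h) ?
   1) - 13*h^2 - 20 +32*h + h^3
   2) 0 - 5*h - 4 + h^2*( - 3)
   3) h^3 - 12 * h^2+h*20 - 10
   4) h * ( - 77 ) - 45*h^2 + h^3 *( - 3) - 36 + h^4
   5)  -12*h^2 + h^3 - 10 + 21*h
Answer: 5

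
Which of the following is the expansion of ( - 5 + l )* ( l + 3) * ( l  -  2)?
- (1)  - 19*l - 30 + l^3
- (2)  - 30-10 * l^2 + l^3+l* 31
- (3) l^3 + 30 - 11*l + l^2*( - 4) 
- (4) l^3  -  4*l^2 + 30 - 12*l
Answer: 3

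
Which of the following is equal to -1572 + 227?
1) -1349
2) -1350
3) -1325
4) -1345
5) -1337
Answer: 4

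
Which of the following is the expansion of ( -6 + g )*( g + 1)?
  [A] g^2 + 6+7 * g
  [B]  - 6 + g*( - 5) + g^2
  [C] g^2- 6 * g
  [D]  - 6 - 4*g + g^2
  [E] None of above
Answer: B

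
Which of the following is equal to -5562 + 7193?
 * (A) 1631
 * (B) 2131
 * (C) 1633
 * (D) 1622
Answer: A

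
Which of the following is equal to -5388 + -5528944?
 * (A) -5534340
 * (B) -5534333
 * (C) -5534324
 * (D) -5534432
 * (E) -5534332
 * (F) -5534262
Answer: E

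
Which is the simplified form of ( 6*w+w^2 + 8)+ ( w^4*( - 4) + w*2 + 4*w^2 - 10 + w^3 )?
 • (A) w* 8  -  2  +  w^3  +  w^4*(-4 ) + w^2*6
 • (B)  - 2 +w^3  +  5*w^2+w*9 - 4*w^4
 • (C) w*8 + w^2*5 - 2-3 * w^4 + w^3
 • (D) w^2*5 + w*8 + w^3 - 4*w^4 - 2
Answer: D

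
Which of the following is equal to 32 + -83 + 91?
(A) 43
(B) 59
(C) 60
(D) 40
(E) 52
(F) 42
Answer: D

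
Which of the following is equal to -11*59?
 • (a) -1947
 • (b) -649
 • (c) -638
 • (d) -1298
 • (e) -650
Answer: b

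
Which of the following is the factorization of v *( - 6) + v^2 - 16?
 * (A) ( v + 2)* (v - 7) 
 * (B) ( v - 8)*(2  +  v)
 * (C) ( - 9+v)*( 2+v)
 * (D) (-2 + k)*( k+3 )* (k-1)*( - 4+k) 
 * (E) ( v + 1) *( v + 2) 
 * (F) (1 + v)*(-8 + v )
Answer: B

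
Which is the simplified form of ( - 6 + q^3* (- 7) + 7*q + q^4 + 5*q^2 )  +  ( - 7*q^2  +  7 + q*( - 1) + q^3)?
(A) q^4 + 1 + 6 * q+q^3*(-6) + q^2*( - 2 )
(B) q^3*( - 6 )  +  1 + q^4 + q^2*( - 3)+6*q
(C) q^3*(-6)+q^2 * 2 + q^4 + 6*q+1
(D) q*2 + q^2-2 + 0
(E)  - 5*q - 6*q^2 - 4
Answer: A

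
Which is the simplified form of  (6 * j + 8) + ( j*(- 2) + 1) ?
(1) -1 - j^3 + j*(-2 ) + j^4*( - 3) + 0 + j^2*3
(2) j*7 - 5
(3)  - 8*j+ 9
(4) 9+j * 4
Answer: 4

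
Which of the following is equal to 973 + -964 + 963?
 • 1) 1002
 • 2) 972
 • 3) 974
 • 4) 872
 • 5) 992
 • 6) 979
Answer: 2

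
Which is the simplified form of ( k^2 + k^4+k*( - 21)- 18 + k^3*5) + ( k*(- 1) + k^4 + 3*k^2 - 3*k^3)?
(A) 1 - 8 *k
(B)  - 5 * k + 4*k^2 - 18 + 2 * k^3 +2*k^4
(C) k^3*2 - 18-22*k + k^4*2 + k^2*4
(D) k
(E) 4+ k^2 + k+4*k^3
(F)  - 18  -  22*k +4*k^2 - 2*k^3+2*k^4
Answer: C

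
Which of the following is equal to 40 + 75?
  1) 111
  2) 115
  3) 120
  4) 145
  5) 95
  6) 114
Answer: 2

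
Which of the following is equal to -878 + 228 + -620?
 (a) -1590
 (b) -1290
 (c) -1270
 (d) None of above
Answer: c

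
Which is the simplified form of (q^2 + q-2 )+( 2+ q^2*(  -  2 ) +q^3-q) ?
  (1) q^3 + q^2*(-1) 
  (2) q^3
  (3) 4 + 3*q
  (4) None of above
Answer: 1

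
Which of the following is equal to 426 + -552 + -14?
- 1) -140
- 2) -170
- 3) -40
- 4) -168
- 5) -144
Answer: 1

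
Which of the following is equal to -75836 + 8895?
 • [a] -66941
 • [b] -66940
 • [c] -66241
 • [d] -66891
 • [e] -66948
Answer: a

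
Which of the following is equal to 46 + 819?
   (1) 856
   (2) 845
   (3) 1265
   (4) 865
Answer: 4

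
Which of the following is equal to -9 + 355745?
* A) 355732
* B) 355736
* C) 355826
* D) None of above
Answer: B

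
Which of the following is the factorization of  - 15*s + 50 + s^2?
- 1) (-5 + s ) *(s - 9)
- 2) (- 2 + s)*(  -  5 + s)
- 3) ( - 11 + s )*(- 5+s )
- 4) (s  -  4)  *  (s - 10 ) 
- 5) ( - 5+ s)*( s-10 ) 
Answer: 5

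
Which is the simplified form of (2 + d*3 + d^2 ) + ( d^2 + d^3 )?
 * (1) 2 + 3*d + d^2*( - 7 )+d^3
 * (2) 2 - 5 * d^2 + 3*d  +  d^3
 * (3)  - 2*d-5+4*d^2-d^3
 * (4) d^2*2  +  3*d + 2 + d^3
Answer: 4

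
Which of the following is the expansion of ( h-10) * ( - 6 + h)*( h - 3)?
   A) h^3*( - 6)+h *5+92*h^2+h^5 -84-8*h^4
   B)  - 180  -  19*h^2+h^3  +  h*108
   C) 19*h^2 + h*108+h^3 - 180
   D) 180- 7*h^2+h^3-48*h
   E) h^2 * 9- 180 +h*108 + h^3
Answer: B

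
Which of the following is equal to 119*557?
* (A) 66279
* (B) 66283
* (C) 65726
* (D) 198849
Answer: B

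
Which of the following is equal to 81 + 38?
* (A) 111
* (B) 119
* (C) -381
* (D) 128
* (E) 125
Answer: B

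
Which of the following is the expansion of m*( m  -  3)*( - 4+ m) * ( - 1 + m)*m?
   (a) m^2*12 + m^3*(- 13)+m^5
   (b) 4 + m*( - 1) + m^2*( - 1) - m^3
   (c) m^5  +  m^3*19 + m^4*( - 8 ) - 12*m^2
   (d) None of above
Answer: c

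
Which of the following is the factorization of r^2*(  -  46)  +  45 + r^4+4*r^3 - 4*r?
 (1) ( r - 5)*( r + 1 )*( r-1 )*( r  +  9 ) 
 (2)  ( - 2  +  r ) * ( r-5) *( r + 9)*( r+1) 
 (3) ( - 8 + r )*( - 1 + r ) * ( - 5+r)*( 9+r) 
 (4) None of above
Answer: 1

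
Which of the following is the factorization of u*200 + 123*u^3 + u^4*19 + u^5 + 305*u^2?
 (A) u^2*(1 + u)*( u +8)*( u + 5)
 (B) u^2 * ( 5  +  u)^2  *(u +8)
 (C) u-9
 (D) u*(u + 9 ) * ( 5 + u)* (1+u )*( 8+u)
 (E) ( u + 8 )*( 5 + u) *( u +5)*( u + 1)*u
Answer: E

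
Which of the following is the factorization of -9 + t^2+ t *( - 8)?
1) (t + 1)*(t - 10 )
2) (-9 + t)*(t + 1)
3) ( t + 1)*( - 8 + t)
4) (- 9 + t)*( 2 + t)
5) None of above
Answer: 2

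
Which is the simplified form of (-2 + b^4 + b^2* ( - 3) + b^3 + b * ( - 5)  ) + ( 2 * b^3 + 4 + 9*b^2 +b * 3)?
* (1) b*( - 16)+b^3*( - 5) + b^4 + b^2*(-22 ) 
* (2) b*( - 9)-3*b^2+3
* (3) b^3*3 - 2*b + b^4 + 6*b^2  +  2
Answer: 3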